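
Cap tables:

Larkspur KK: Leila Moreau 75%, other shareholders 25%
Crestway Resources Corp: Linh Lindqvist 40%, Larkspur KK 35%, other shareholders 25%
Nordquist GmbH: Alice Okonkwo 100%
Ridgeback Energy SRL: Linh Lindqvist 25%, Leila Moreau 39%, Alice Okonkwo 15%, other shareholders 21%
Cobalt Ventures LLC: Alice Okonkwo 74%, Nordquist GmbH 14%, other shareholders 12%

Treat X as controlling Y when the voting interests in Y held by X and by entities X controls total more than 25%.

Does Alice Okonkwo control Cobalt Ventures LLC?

Yes

Alice holds 100% of Nordquist, so Alice controls Nordquist.
Alice and Nordquist together hold 74% + 14% = 88% of Cobalt, so Alice controls Cobalt.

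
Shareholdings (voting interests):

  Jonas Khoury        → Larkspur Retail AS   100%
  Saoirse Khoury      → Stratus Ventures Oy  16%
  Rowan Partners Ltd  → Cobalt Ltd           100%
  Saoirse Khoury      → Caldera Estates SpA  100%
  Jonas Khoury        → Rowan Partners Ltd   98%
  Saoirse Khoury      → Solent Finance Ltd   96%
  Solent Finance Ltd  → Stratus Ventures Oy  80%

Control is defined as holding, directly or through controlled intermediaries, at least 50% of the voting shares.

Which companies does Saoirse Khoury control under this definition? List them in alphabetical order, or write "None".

Caldera Estates SpA, Solent Finance Ltd, Stratus Ventures Oy

Saoirse holds 96% of Solent, so Saoirse controls Solent.
Saoirse holds 100% of Caldera, so Saoirse controls Caldera.
Solent and Saoirse together hold 80% + 16% = 96% of Stratus, so Saoirse controls Stratus.
No other company's threshold is met.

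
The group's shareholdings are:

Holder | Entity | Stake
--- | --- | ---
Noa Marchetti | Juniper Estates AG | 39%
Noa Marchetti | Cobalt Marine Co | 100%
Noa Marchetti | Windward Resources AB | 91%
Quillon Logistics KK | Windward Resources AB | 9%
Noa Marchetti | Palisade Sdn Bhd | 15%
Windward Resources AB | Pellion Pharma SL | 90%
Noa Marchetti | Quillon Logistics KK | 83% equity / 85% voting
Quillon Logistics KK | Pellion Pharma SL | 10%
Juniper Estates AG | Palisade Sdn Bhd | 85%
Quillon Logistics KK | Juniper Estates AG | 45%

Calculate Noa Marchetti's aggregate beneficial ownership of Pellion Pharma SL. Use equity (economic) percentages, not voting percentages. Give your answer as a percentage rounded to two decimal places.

Noa reaches Pellion along 3 paths.
Via Quillon: 83% × 10% = 8.3%.
Via Quillon → Windward: 83% × 9% × 90% = 6.723%.
Via Windward: 91% × 90% = 81.9%.
Total: 8.3% + 6.723% + 81.9% = 96.923%.
Rounded: 96.92%.

96.92%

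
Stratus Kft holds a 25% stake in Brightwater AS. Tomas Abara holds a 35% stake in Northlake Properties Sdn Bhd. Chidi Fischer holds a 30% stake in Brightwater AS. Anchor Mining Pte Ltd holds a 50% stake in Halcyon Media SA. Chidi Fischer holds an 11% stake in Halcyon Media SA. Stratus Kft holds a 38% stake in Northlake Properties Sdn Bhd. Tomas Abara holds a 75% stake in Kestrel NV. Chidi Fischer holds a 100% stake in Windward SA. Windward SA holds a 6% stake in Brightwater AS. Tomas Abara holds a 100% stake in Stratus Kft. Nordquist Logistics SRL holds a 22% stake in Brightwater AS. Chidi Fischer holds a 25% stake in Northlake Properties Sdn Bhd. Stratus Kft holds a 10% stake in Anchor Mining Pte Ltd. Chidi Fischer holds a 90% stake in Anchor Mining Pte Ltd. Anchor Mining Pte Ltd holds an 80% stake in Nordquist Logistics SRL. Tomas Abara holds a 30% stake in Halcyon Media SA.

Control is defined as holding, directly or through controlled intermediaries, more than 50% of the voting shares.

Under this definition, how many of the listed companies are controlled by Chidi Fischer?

5

Chidi holds 100% of Windward, so Chidi controls Windward.
Chidi holds 90% of Anchor, so Chidi controls Anchor.
Anchor holds 80% of Nordquist, so Chidi controls Nordquist.
Chidi and Anchor together hold 11% + 50% = 61% of Halcyon, so Chidi controls Halcyon.
Nordquist and Chidi and Windward together hold 22% + 30% + 6% = 58% of Brightwater, so Chidi controls Brightwater.
No other company's threshold is met.
Chidi controls 5 companies.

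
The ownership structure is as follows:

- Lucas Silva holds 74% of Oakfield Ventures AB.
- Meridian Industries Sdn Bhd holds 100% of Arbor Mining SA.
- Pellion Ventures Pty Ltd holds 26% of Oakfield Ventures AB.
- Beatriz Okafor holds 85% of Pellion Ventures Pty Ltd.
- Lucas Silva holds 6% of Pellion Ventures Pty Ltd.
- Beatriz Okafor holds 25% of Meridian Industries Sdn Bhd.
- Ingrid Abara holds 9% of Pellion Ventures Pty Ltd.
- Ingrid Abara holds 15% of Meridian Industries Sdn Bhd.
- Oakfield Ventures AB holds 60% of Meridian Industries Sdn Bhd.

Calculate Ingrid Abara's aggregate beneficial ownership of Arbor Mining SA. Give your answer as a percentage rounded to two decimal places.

16.40%

Ingrid reaches Arbor along 2 paths.
Via Meridian: 15% × 100% = 15%.
Via Pellion → Oakfield → Meridian: 9% × 26% × 60% × 100% = 1.404%.
Total: 15% + 1.404% = 16.404%.
Rounded: 16.40%.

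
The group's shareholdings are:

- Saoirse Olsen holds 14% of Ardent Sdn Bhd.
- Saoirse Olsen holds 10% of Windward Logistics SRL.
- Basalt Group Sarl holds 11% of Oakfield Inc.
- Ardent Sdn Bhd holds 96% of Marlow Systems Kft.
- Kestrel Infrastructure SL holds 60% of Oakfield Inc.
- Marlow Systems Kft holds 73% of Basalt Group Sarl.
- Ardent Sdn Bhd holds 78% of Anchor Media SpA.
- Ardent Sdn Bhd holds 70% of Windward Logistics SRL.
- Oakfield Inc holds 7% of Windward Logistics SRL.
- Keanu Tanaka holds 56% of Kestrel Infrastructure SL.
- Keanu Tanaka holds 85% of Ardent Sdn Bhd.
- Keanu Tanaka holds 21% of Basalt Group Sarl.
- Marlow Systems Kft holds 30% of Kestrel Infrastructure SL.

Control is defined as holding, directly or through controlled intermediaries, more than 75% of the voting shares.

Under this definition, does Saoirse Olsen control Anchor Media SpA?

No

Saoirse's largest direct stake is 14% in Ardent, which does not meet the threshold, so Saoirse controls no company.
Neither Saoirse nor any entity Saoirse controls holds any voting interest in Anchor.
So Saoirse does not control Anchor.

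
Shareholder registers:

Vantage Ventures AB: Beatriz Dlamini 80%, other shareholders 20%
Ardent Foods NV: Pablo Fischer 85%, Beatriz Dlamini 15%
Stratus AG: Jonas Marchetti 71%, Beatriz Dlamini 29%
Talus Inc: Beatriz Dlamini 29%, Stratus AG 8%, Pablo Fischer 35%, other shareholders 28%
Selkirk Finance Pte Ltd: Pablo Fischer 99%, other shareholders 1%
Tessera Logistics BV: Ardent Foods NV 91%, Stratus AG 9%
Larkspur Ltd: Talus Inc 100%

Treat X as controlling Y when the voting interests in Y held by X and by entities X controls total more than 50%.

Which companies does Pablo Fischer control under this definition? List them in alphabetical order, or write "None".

Pablo holds 85% of Ardent, so Pablo controls Ardent.
Pablo holds 99% of Selkirk, so Pablo controls Selkirk.
Ardent holds 91% of Tessera, so Pablo controls Tessera.
No other company's threshold is met.

Ardent Foods NV, Selkirk Finance Pte Ltd, Tessera Logistics BV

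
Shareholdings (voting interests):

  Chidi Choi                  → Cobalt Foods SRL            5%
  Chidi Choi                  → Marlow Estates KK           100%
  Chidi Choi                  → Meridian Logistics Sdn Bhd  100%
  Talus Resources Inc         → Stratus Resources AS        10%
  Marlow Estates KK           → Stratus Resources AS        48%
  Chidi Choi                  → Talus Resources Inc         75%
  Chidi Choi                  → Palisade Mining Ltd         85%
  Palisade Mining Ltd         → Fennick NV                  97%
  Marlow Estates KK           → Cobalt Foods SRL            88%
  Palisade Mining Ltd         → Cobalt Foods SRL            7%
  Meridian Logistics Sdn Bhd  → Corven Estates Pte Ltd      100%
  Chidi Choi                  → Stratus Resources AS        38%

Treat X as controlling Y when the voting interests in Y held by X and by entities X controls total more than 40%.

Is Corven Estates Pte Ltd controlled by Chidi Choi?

Chidi holds 100% of Meridian, so Chidi controls Meridian.
Meridian holds 100% of Corven, so Chidi controls Corven.

Yes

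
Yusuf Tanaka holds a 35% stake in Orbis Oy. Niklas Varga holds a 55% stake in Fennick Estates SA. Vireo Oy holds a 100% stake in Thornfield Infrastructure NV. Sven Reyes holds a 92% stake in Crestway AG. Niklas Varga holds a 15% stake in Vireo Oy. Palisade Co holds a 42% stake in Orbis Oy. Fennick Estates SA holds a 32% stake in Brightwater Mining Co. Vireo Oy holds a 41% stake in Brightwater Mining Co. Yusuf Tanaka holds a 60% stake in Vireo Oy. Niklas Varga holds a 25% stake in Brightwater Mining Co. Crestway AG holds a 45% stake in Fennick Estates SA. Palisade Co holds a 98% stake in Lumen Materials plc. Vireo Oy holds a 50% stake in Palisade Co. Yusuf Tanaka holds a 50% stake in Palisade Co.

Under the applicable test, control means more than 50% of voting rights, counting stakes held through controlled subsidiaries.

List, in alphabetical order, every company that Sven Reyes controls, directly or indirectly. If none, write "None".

Crestway AG

Sven holds 92% of Crestway, so Sven controls Crestway.
No other company's threshold is met.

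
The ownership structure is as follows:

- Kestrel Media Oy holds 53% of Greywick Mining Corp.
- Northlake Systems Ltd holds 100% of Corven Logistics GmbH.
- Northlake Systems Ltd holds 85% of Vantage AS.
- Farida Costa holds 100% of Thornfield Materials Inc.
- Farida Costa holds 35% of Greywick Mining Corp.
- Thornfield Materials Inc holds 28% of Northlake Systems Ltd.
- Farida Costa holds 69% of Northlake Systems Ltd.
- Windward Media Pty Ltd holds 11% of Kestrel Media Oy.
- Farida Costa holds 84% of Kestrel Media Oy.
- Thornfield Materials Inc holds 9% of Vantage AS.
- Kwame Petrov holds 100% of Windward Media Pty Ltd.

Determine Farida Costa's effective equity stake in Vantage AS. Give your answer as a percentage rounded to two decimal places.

Farida reaches Vantage along 3 paths.
Via Thornfield → Northlake: 100% × 28% × 85% = 23.8%.
Via Northlake: 69% × 85% = 58.65%.
Via Thornfield: 100% × 9% = 9%.
Total: 23.8% + 58.65% + 9% = 91.45%.

91.45%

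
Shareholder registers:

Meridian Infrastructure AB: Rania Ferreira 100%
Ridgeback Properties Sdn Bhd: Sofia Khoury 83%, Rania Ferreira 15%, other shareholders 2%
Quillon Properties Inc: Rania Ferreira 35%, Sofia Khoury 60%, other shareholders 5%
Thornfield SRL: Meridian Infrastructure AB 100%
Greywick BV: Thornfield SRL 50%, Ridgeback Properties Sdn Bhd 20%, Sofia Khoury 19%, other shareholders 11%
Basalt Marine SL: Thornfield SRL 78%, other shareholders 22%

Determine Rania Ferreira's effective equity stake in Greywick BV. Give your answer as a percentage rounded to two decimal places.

Rania reaches Greywick along 2 paths.
Via Meridian → Thornfield: 100% × 100% × 50% = 50%.
Via Ridgeback: 15% × 20% = 3%.
Total: 50% + 3% = 53%.
Rounded: 53.00%.

53.00%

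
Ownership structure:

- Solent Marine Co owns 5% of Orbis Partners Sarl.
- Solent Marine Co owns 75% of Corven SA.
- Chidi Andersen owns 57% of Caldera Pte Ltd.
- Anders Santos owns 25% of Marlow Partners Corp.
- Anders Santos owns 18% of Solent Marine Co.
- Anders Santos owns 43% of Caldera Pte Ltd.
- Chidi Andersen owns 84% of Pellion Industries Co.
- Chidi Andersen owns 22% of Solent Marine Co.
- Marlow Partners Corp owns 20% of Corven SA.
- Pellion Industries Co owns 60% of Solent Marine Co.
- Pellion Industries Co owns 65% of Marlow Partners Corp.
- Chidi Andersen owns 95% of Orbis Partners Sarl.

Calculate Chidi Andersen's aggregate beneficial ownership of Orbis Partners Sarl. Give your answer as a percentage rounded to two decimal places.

Chidi reaches Orbis along 3 paths.
Via Solent: 22% × 5% = 1.1%.
Via Pellion → Solent: 84% × 60% × 5% = 2.52%.
Direct stake: 95% = 95%.
Total: 1.1% + 2.52% + 95% = 98.62%.

98.62%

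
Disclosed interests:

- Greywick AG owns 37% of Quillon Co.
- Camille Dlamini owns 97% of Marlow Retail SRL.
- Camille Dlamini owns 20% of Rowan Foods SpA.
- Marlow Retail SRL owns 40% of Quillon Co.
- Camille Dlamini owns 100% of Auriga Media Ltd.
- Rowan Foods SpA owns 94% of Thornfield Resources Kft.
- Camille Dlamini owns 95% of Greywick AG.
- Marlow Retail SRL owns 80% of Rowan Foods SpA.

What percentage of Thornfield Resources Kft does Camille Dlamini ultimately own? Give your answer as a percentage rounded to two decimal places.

91.74%

Camille reaches Thornfield along 2 paths.
Via Marlow → Rowan: 97% × 80% × 94% = 72.944%.
Via Rowan: 20% × 94% = 18.8%.
Total: 72.944% + 18.8% = 91.744%.
Rounded: 91.74%.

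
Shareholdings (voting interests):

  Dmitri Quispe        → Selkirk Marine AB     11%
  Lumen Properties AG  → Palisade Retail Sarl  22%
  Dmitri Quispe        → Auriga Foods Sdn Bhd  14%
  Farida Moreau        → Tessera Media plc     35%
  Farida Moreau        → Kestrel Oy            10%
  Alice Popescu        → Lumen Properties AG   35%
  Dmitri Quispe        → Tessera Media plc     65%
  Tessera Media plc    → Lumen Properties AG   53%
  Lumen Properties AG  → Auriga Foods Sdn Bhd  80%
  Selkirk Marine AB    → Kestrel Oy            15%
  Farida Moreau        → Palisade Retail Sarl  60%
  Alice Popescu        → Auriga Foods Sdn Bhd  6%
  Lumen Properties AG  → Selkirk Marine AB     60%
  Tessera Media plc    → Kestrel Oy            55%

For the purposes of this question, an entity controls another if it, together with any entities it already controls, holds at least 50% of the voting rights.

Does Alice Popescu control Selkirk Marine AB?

Alice's largest direct stake is 35% in Lumen, which does not meet the threshold, so Alice controls no company.
Neither Alice nor any entity Alice controls holds any voting interest in Selkirk.
So Alice does not control Selkirk.

No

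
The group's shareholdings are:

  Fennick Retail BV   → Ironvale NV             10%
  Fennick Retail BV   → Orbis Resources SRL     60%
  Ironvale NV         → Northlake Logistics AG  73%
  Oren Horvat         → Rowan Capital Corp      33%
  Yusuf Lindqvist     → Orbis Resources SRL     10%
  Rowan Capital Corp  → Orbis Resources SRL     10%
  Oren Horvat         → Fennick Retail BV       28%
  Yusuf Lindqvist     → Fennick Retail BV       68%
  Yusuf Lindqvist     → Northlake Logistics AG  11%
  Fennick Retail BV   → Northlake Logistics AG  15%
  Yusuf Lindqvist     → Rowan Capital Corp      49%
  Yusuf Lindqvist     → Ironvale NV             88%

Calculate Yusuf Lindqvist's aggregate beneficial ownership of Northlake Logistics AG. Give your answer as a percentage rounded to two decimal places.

90.40%

Yusuf reaches Northlake along 4 paths.
Via Fennick: 68% × 15% = 10.2%.
Direct stake: 11% = 11%.
Via Ironvale: 88% × 73% = 64.24%.
Via Fennick → Ironvale: 68% × 10% × 73% = 4.964%.
Total: 10.2% + 11% + 64.24% + 4.964% = 90.404%.
Rounded: 90.40%.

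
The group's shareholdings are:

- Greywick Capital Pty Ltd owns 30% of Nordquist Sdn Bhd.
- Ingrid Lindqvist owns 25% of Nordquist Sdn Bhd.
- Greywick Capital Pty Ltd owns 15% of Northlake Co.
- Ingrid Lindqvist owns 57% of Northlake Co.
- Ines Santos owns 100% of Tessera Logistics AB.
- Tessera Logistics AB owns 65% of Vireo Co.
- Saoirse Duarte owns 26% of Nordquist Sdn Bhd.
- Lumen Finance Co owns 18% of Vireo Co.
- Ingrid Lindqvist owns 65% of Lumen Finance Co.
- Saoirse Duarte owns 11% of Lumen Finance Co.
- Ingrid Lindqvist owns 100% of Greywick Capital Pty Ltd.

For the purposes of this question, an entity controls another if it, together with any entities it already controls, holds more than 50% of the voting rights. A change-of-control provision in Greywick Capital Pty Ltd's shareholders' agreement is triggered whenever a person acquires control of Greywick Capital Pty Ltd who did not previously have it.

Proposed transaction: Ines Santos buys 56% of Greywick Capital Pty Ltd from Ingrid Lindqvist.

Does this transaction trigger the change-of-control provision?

The purchase adds only to Ines's holdings (Ingrid's stake shrinks), so Ines is the only person who could newly come to control Greywick.
Ines holds 100% of Tessera, so Ines controls Tessera.
Tessera holds 65% of Vireo, so Ines controls Vireo.
Neither Ines nor any entity Ines controls holds any voting interest in Greywick.
So before the transaction, Ines does not control Greywick.
After the purchase, Ines holds 56% of Greywick directly, and Ingrid's stake falls to 44%.
Ines holds 56% of Greywick, so Ines controls Greywick.
Ines did not control Greywick before and does after, so the clause is triggered.

Yes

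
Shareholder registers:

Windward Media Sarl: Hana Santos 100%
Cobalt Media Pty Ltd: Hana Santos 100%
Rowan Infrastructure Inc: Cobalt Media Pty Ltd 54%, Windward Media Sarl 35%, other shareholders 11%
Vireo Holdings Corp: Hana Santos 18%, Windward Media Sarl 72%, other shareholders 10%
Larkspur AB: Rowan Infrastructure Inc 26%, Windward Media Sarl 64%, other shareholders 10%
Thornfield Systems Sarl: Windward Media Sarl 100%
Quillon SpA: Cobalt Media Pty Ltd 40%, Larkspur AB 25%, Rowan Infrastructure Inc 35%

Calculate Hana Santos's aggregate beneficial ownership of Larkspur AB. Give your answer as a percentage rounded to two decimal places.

87.14%

Hana reaches Larkspur along 3 paths.
Via Cobalt → Rowan: 100% × 54% × 26% = 14.04%.
Via Windward → Rowan: 100% × 35% × 26% = 9.1%.
Via Windward: 100% × 64% = 64%.
Total: 14.04% + 9.1% + 64% = 87.14%.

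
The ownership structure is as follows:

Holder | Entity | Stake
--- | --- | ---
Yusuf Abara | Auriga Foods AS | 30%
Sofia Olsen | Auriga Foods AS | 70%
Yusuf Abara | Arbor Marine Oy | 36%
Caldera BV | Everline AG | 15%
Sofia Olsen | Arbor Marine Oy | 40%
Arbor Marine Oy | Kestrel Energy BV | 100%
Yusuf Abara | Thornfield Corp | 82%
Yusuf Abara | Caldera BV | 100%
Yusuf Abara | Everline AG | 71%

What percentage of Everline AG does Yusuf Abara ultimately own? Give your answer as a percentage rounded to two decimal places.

86.00%

Yusuf reaches Everline along 2 paths.
Via Caldera: 100% × 15% = 15%.
Direct stake: 71% = 71%.
Total: 15% + 71% = 86%.
Rounded: 86.00%.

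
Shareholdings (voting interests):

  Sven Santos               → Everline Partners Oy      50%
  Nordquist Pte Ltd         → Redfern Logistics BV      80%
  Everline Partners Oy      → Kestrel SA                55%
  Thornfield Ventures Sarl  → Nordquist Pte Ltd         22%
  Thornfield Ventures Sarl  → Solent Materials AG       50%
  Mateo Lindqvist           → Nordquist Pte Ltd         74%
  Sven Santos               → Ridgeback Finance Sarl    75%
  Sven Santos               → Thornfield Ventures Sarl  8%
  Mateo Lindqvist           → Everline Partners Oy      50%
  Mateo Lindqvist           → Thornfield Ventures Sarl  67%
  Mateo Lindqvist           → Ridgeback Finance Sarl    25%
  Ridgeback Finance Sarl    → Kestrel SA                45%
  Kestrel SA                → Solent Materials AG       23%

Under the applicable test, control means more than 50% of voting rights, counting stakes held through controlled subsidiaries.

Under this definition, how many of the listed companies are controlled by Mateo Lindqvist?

3

Mateo holds 67% of Thornfield, so Mateo controls Thornfield.
Mateo and Thornfield together hold 74% + 22% = 96% of Nordquist, so Mateo controls Nordquist.
Nordquist holds 80% of Redfern, so Mateo controls Redfern.
No other company's threshold is met.
Mateo controls 3 companies.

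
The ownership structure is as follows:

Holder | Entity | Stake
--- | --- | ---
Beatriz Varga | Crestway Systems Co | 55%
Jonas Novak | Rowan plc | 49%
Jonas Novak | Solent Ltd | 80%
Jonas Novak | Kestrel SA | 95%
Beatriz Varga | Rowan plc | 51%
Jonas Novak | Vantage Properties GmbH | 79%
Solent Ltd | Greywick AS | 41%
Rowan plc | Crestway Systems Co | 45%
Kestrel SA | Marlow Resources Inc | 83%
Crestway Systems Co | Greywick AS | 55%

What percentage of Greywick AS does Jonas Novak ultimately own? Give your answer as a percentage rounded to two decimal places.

44.93%

Jonas reaches Greywick along 2 paths.
Via Solent: 80% × 41% = 32.8%.
Via Rowan → Crestway: 49% × 45% × 55% = 12.1275%.
Total: 32.8% + 12.1275% = 44.9275%.
Rounded: 44.93%.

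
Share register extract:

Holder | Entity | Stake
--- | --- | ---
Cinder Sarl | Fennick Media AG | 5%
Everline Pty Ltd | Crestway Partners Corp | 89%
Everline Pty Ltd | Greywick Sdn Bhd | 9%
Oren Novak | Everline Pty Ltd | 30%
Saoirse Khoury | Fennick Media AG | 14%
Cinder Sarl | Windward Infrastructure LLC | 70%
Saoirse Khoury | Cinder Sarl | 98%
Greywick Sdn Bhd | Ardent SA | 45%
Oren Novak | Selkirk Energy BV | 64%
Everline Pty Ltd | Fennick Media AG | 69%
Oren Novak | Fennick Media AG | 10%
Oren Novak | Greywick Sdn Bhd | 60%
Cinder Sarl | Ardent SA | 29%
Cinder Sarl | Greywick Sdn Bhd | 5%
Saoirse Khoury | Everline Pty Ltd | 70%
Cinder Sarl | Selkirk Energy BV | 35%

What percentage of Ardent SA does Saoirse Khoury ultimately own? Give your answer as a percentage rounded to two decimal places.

33.46%

Saoirse reaches Ardent along 3 paths.
Via Everline → Greywick: 70% × 9% × 45% = 2.835%.
Via Cinder → Greywick: 98% × 5% × 45% = 2.205%.
Via Cinder: 98% × 29% = 28.42%.
Total: 2.835% + 2.205% + 28.42% = 33.46%.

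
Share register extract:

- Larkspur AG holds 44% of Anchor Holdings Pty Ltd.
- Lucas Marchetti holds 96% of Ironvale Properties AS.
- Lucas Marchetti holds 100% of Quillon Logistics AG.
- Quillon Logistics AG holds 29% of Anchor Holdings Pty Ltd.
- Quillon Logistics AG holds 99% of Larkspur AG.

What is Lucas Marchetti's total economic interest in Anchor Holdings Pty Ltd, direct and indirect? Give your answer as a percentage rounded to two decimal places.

Lucas reaches Anchor along 2 paths.
Via Quillon → Larkspur: 100% × 99% × 44% = 43.56%.
Via Quillon: 100% × 29% = 29%.
Total: 43.56% + 29% = 72.56%.

72.56%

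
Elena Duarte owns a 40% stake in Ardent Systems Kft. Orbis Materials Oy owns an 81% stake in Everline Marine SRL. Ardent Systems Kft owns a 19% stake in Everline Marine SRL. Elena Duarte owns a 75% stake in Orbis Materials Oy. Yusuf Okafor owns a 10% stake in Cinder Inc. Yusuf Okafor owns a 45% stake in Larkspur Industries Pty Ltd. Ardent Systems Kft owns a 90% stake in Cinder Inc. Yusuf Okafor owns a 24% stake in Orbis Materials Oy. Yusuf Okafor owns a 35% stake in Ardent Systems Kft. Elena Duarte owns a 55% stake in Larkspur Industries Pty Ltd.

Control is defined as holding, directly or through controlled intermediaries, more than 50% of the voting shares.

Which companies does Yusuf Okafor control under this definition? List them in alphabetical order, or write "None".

None

Yusuf's largest direct stake is 45% in Larkspur, which does not meet the threshold.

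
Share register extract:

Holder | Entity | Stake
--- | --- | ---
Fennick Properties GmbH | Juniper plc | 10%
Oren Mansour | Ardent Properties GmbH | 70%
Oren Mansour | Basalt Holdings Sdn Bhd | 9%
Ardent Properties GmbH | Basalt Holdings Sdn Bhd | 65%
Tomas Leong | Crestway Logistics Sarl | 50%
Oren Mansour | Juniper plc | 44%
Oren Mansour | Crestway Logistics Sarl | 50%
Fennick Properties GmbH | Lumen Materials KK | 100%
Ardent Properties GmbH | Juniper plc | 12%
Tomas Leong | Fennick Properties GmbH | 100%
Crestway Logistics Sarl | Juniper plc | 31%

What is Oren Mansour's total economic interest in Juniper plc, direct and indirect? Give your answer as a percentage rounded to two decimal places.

Oren reaches Juniper along 3 paths.
Via Crestway: 50% × 31% = 15.5%.
Via Ardent: 70% × 12% = 8.4%.
Direct stake: 44% = 44%.
Total: 15.5% + 8.4% + 44% = 67.9%.
Rounded: 67.90%.

67.90%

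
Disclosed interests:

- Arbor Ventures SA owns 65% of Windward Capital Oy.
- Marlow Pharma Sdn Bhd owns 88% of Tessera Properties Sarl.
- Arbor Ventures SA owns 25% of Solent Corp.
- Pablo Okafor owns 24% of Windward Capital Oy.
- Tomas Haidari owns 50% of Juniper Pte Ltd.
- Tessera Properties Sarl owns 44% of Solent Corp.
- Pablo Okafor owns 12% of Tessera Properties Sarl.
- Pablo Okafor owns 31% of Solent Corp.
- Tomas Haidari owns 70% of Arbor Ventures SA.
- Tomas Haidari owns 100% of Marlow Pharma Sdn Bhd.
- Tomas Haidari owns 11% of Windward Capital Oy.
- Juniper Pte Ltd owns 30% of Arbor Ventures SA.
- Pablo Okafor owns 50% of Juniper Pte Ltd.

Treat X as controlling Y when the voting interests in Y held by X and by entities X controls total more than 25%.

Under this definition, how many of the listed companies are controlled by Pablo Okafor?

Pablo holds 50% of Juniper, so Pablo controls Juniper.
Juniper holds 30% of Arbor, so Pablo controls Arbor.
Arbor and Pablo together hold 65% + 24% = 89% of Windward, so Pablo controls Windward.
Pablo and Arbor together hold 31% + 25% = 56% of Solent, so Pablo controls Solent.
No other company's threshold is met.
Pablo controls 4 companies.

4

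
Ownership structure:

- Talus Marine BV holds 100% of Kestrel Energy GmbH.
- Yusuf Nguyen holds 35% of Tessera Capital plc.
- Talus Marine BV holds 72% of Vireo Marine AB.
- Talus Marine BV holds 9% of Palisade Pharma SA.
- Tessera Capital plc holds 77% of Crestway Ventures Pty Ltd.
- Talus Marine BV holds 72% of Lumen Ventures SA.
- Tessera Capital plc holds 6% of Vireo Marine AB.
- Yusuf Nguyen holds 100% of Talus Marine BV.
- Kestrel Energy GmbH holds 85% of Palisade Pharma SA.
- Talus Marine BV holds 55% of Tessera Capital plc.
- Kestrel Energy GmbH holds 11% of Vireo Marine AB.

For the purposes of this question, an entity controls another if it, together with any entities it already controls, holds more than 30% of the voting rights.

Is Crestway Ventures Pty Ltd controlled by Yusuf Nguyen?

Yes

Yusuf holds 100% of Talus, so Yusuf controls Talus.
Talus and Yusuf together hold 55% + 35% = 90% of Tessera, so Yusuf controls Tessera.
Tessera holds 77% of Crestway, so Yusuf controls Crestway.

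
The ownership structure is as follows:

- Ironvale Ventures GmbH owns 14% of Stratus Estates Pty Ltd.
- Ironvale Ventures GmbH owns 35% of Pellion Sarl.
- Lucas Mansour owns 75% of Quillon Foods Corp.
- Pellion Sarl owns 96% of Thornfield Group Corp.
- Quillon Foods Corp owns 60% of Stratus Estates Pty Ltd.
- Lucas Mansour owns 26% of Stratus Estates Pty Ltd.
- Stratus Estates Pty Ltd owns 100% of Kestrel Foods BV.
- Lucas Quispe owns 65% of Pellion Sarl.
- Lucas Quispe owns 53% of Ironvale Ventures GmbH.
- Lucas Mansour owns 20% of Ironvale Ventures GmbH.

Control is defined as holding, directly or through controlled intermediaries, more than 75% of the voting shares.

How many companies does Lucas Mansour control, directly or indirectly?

Lucas Mansour's largest direct stake is 75% in Quillon, which does not meet the threshold.
Lucas Mansour controls 0 companies.

0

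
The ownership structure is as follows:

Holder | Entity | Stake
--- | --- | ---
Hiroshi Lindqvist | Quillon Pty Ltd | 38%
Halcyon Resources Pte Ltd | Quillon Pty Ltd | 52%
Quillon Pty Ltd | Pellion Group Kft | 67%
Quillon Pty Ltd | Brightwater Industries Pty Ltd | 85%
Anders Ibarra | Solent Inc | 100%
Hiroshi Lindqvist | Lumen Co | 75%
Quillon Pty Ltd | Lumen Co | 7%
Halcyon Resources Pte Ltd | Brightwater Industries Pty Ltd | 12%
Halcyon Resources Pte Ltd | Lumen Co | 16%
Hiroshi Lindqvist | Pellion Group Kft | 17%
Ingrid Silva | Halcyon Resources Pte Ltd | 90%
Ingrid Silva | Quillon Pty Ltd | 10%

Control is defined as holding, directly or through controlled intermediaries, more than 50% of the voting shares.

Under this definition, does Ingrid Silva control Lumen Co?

Ingrid holds 90% of Halcyon, so Ingrid controls Halcyon.
Halcyon and Ingrid together hold 52% + 10% = 62% of Quillon, so Ingrid controls Quillon.
Quillon and Halcyon together hold 85% + 12% = 97% of Brightwater, so Ingrid controls Brightwater.
Quillon holds 67% of Pellion, so Ingrid controls Pellion.
In Lumen, Ingrid's side holds only 7% + 16% = 23%, not > 50%.
So Ingrid does not control Lumen.

No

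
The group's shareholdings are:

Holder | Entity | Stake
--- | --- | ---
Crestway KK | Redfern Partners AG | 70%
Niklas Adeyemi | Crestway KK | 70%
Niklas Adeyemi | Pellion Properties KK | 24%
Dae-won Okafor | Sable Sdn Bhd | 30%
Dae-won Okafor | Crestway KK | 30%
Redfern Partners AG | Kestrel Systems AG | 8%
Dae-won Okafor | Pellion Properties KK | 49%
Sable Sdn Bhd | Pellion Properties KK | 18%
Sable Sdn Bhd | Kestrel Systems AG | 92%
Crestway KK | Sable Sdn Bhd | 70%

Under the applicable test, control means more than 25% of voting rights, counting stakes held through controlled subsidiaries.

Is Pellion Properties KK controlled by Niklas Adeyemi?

Niklas holds 70% of Crestway, so Niklas controls Crestway.
Crestway holds 70% of Sable, so Niklas controls Sable.
Sable and Niklas together hold 18% + 24% = 42% of Pellion, so Niklas controls Pellion.

Yes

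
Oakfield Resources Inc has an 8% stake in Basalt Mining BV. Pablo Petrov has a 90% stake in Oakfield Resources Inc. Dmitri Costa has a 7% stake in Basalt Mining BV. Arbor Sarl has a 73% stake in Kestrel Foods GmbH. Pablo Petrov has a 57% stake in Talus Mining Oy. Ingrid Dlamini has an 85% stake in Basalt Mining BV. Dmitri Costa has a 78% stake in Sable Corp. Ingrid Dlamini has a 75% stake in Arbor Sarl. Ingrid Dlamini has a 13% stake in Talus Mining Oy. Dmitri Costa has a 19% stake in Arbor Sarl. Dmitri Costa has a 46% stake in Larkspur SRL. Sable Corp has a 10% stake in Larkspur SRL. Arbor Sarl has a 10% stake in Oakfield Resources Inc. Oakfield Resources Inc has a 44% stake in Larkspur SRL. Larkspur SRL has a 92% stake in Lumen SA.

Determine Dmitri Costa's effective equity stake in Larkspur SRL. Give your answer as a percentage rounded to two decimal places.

Dmitri reaches Larkspur along 3 paths.
Direct stake: 46% = 46%.
Via Sable: 78% × 10% = 7.8%.
Via Arbor → Oakfield: 19% × 10% × 44% = 0.836%.
Total: 46% + 7.8% + 0.836% = 54.636%.
Rounded: 54.64%.

54.64%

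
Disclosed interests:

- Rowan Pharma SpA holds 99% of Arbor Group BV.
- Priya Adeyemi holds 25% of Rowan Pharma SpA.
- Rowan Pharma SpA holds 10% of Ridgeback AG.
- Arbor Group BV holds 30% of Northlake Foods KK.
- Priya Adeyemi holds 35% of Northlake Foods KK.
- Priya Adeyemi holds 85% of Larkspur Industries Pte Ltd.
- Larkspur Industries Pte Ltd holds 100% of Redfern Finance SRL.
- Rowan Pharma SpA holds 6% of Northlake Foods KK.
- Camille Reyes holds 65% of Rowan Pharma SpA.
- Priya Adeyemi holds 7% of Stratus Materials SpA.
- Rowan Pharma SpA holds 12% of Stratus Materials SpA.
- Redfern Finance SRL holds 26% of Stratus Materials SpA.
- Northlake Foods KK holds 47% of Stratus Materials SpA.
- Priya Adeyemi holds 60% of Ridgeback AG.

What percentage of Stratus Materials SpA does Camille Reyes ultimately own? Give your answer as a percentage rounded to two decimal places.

18.71%

Camille reaches Stratus along 3 paths.
Via Rowan → Northlake: 65% × 6% × 47% = 1.833%.
Via Rowan → Arbor → Northlake: 65% × 99% × 30% × 47% = 9.07335%.
Via Rowan: 65% × 12% = 7.8%.
Total: 1.833% + 9.07335% + 7.8% = 18.70635%.
Rounded: 18.71%.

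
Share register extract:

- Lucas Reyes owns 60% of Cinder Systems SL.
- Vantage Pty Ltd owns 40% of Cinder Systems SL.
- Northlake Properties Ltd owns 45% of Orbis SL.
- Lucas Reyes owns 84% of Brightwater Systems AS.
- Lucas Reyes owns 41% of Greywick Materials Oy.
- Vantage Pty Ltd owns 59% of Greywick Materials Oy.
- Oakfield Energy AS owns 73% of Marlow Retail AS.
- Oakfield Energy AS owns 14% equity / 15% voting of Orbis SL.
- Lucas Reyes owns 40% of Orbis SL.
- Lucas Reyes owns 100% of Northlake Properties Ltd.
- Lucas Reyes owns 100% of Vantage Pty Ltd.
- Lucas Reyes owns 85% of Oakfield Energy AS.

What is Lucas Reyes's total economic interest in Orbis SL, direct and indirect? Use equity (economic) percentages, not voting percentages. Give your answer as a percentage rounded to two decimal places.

96.90%

Lucas reaches Orbis along 3 paths.
Direct stake: 40% = 40%.
Via Northlake: 100% × 45% = 45%.
Via Oakfield: 85% × 14% = 11.9%.
Total: 40% + 45% + 11.9% = 96.9%.
Rounded: 96.90%.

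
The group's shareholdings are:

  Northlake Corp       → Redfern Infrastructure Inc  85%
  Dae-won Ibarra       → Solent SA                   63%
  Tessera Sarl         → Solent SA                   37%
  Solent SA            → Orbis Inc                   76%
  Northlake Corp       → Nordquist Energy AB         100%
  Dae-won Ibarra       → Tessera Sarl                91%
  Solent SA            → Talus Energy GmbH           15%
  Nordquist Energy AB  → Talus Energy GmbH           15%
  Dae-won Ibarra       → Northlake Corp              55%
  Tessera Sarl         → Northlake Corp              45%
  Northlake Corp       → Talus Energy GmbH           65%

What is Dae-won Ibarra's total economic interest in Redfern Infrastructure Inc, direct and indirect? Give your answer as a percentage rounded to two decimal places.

81.56%

Dae-won reaches Redfern along 2 paths.
Via Northlake: 55% × 85% = 46.75%.
Via Tessera → Northlake: 91% × 45% × 85% = 34.8075%.
Total: 46.75% + 34.8075% = 81.5575%.
Rounded: 81.56%.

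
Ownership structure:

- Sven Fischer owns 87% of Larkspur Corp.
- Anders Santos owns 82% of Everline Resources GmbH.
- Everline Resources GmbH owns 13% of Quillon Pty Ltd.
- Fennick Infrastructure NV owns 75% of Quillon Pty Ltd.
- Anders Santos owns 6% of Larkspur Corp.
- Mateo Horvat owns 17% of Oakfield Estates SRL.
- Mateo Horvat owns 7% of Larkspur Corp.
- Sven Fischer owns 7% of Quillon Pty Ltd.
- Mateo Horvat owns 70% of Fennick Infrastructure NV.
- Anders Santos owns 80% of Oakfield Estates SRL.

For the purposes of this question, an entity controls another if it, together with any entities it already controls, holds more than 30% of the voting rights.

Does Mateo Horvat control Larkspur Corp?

Mateo holds 70% of Fennick, so Mateo controls Fennick.
Fennick holds 75% of Quillon, so Mateo controls Quillon.
In Larkspur, Mateo's side holds only 7%, not > 30%.
So Mateo does not control Larkspur.

No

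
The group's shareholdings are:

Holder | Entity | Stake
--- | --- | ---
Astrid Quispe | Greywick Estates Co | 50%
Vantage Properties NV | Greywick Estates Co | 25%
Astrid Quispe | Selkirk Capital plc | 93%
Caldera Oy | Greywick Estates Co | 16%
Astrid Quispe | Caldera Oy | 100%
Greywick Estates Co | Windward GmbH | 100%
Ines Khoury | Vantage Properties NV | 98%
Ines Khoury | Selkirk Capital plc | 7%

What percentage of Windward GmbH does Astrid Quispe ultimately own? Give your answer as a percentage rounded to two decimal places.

66.00%

Astrid reaches Windward along 2 paths.
Via Greywick: 50% × 100% = 50%.
Via Caldera → Greywick: 100% × 16% × 100% = 16%.
Total: 50% + 16% = 66%.
Rounded: 66.00%.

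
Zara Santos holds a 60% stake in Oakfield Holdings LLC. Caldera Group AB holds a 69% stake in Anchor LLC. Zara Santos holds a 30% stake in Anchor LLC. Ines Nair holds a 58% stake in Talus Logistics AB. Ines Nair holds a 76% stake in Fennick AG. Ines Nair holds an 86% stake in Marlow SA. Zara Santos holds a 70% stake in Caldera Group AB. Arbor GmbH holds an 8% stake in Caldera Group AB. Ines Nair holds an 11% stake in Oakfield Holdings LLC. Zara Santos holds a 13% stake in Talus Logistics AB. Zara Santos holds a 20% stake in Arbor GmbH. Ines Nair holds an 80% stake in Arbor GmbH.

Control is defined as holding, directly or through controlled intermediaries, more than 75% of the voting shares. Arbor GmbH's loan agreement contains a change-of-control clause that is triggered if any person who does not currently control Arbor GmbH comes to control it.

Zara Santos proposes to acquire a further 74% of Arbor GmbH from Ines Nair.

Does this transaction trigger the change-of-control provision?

Yes

The purchase adds only to Zara's holdings (Ines's stake shrinks), so Zara is the only person who could newly come to control Arbor.
Zara's largest direct stake is 70% in Caldera, which does not meet the threshold, so Zara controls no company.
In Arbor, Zara's side holds only 20%, not > 75%.
So before the transaction, Zara does not control Arbor.
After the purchase, Zara's direct stake in Arbor rises to 20% + 74% = 94%, and Ines's stake falls to 6%.
Zara holds 94% of Arbor, so Zara controls Arbor.
Zara did not control Arbor before and does after, so the clause is triggered.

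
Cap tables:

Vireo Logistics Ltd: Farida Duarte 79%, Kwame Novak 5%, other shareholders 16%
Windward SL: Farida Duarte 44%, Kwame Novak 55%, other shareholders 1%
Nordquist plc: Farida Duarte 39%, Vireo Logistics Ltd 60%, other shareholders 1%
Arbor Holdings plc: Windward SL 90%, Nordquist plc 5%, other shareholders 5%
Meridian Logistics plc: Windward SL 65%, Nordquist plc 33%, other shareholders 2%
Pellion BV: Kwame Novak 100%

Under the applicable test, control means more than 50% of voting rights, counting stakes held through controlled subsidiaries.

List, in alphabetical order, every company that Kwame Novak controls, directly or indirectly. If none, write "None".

Arbor Holdings plc, Meridian Logistics plc, Pellion BV, Windward SL

Kwame holds 55% of Windward, so Kwame controls Windward.
Windward holds 90% of Arbor, so Kwame controls Arbor.
Windward holds 65% of Meridian, so Kwame controls Meridian.
Kwame holds 100% of Pellion, so Kwame controls Pellion.
No other company's threshold is met.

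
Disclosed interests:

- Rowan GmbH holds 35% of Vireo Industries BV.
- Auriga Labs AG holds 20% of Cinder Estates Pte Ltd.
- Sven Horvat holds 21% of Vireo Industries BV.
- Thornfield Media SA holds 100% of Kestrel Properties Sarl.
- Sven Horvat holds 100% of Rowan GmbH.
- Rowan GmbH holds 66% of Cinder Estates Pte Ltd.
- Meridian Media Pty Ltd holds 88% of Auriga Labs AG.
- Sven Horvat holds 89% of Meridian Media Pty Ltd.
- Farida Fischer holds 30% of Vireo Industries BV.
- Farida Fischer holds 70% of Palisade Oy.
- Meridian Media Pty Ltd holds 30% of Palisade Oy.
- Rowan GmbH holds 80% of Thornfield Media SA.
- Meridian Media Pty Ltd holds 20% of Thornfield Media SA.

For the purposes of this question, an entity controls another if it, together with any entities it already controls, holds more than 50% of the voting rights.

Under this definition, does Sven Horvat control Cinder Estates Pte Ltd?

Sven holds 89% of Meridian, so Sven controls Meridian.
Meridian holds 88% of Auriga, so Sven controls Auriga.
Sven holds 100% of Rowan, so Sven controls Rowan.
Auriga and Rowan together hold 20% + 66% = 86% of Cinder, so Sven controls Cinder.

Yes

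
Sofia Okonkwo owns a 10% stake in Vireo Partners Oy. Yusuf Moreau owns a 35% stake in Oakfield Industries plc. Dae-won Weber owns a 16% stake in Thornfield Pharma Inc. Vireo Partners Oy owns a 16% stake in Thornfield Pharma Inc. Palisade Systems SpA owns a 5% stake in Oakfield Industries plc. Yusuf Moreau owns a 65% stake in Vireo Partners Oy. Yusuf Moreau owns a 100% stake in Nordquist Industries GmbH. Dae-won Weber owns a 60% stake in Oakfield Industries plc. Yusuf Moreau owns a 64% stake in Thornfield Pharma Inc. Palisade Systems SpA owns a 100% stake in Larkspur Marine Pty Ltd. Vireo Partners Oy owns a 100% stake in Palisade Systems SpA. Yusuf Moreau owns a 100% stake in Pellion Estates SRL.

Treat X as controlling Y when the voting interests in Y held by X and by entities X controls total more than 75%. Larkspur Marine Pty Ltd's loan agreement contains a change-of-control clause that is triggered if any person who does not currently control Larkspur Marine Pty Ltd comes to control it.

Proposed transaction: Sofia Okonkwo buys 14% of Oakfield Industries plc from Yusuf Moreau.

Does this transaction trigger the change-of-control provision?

The purchase adds only to Sofia's holdings (Yusuf's stake shrinks), so Sofia is the only person who could newly come to control Larkspur.
Sofia's largest direct stake is 10% in Vireo, which does not meet the threshold, so Sofia controls no company.
Neither Sofia nor any entity Sofia controls holds any voting interest in Larkspur.
So before the transaction, Sofia does not control Larkspur.
After the purchase, Sofia holds 14% of Oakfield directly, and Yusuf's stake falls to 21%.
Sofia's side now holds 14% of Oakfield, not > 75%, so Sofia still does not control Oakfield.
After the transaction, neither Sofia nor any entity Sofia controls holds a voting interest in Larkspur, so Sofia still does not control it.
No new person acquires control, so the clause is not triggered.

No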